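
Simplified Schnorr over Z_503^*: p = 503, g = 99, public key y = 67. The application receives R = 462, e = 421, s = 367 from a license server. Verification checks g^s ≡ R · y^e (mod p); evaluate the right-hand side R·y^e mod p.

141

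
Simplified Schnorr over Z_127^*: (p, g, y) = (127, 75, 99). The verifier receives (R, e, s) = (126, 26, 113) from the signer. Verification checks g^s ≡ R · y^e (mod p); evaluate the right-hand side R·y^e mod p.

59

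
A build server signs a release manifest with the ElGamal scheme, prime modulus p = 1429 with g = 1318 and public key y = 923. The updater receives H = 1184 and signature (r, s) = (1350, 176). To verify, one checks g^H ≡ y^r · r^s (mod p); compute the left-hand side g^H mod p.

1225

1318^2 = 1737124 ≡ 889
1318^4 ≡ 889^2 = 790321 ≡ 84
1318^8 ≡ 84^2 = 7056 ≡ 1340
1318^16 ≡ 1340^2 = 1795600 ≡ 776
1318^32 ≡ 776^2 = 602176 ≡ 567
1318^64 ≡ 567^2 = 321489 ≡ 1393
1318^128 ≡ 1393^2 = 1940449 ≡ 1296
1318^256 ≡ 1296^2 = 1679616 ≡ 541
1318^512 ≡ 541^2 = 292681 ≡ 1165
1318^1024 ≡ 1165^2 = 1357225 ≡ 1104
1184 = 1024 + 128 + 32, so 1318^1184 ≡ 1104·1296·567 ≡ 1225 (mod 1429)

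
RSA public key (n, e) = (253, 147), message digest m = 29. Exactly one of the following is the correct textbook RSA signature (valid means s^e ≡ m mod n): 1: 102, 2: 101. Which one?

Candidate 1: 102^2 = 10404 ≡ 31; 102^4 ≡ 31^2 = 961 ≡ 202; 102^8 ≡ 202^2 = 40804 ≡ 71; 102^16 ≡ 71^2 = 5041 ≡ 234; 102^32 ≡ 234^2 = 54756 ≡ 108; 102^64 ≡ 108^2 = 11664 ≡ 26; 102^128 ≡ 26^2 = 676 ≡ 170; 147 = 128 + 16 + 2 + 1, so 102^147 ≡ 170·234·31·102 ≡ 97 (mod 253)
Candidate 2: 101^2 = 10201 ≡ 81; 101^4 ≡ 81^2 = 6561 ≡ 236; 101^8 ≡ 236^2 = 55696 ≡ 36; 101^16 ≡ 36^2 = 1296 ≡ 31; 101^32 ≡ 31^2 = 961 ≡ 202; 101^64 ≡ 202^2 = 40804 ≡ 71; 101^128 ≡ 71^2 = 5041 ≡ 234; 147 = 128 + 16 + 2 + 1, so 101^147 ≡ 234·31·81·101 ≡ 29 (mod 253)
  → matches m = 29

2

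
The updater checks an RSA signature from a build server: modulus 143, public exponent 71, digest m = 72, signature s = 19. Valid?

no

Squares mod 143: s^1≡19, s^2≡75, s^4≡48, s^8≡16, s^16≡113, s^32≡42, s^64≡48
71 = 64 + 4 + 2 + 1, so s^71 ≡ 48·48·75·19 ≡ 63 (mod 143)
63 ≠ 72, so verification fails.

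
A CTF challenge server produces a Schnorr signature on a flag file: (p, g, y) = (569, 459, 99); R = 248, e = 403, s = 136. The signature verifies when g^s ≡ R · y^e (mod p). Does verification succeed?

passes

g^s mod p:
459^2 = 210681 ≡ 151
459^4 ≡ 151^2 = 22801 ≡ 41
459^8 ≡ 41^2 = 1681 ≡ 543
459^16 ≡ 543^2 = 294849 ≡ 107
459^32 ≡ 107^2 = 11449 ≡ 69
459^64 ≡ 69^2 = 4761 ≡ 209
459^128 ≡ 209^2 = 43681 ≡ 437
136 = 128 + 8, so 459^136 ≡ 437·543 ≡ 18 (mod 569)
R · y^e mod p:
99^2 = 9801 ≡ 128
99^4 ≡ 128^2 = 16384 ≡ 452
99^8 ≡ 452^2 = 204304 ≡ 33
99^16 ≡ 33^2 = 1089 ≡ 520
99^32 ≡ 520^2 = 270400 ≡ 125
99^64 ≡ 125^2 = 15625 ≡ 262
99^128 ≡ 262^2 = 68644 ≡ 364
99^256 ≡ 364^2 = 132496 ≡ 488
403 = 256 + 128 + 16 + 2 + 1, so 99^403 ≡ 488·364·520·128·99 ≡ 436 (mod 569)
248·436 = 108128 ≡ 18 (mod 569)
18 ≡ 18 (mod 569); signature holds.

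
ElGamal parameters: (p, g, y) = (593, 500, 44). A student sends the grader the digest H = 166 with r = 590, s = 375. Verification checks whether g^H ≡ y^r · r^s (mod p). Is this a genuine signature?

forged

Left side g^H mod p:
500^2 = 250000 ≡ 347
500^4 ≡ 347^2 = 120409 ≡ 30
500^8 ≡ 30^2 = 900 ≡ 307
500^16 ≡ 307^2 = 94249 ≡ 555
500^32 ≡ 555^2 = 308025 ≡ 258
500^64 ≡ 258^2 = 66564 ≡ 148
500^128 ≡ 148^2 = 21904 ≡ 556
166 = 128 + 32 + 4 + 2, so 500^166 ≡ 556·258·30·347 ≡ 487 (mod 593)
Right side y^r · r^s mod p:
44^2 = 1936 ≡ 157
44^4 ≡ 157^2 = 24649 ≡ 336
44^8 ≡ 336^2 = 112896 ≡ 226
44^16 ≡ 226^2 = 51076 ≡ 78
44^32 ≡ 78^2 = 6084 ≡ 154
44^64 ≡ 154^2 = 23716 ≡ 589
44^128 ≡ 589^2 = 346921 ≡ 16
44^256 ≡ 16^2 = 256
44^512 ≡ 256^2 = 65536 ≡ 306
590 = 512 + 64 + 8 + 4 + 2, so 44^590 ≡ 306·589·226·336·157 ≡ 34 (mod 593)
590^2 = 348100 ≡ 9
590^4 ≡ 9^2 = 81
590^8 ≡ 81^2 = 6561 ≡ 38
590^16 ≡ 38^2 = 1444 ≡ 258
590^32 ≡ 258^2 = 66564 ≡ 148
590^64 ≡ 148^2 = 21904 ≡ 556
590^128 ≡ 556^2 = 309136 ≡ 183
590^256 ≡ 183^2 = 33489 ≡ 281
375 = 256 + 64 + 32 + 16 + 4 + 2 + 1, so 590^375 ≡ 281·556·148·258·81·9·590 ≡ 376 (mod 593)
34·376 = 12784 ≡ 331 (mod 593)
487 ≠ 331, so verification fails.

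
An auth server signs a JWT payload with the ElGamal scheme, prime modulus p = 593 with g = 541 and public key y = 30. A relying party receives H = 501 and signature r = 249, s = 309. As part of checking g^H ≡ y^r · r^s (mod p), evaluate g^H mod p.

541^2 = 292681 ≡ 332
541^4 ≡ 332^2 = 110224 ≡ 519
541^8 ≡ 519^2 = 269361 ≡ 139
541^16 ≡ 139^2 = 19321 ≡ 345
541^32 ≡ 345^2 = 119025 ≡ 425
541^64 ≡ 425^2 = 180625 ≡ 353
541^128 ≡ 353^2 = 124609 ≡ 79
541^256 ≡ 79^2 = 6241 ≡ 311
501 = 256 + 128 + 64 + 32 + 16 + 4 + 1, so 541^501 ≡ 311·79·353·425·345·519·541 ≡ 224 (mod 593)

224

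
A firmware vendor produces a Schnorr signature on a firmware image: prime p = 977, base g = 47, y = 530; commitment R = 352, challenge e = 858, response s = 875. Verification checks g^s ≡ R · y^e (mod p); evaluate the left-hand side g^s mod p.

288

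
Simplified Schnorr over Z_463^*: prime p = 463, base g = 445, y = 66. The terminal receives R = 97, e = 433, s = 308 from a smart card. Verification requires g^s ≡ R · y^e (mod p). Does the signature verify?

verifies

g^s mod p:
445^2 = 198025 ≡ 324
445^4 ≡ 324^2 = 104976 ≡ 338
445^8 ≡ 338^2 = 114244 ≡ 346
445^16 ≡ 346^2 = 119716 ≡ 262
445^32 ≡ 262^2 = 68644 ≡ 120
445^64 ≡ 120^2 = 14400 ≡ 47
445^128 ≡ 47^2 = 2209 ≡ 357
445^256 ≡ 357^2 = 127449 ≡ 124
308 = 256 + 32 + 16 + 4, so 445^308 ≡ 124·120·262·338 ≡ 1 (mod 463)
R · y^e mod p:
66^2 = 4356 ≡ 189
66^4 ≡ 189^2 = 35721 ≡ 70
66^8 ≡ 70^2 = 4900 ≡ 270
66^16 ≡ 270^2 = 72900 ≡ 209
66^32 ≡ 209^2 = 43681 ≡ 159
66^64 ≡ 159^2 = 25281 ≡ 279
66^128 ≡ 279^2 = 77841 ≡ 57
66^256 ≡ 57^2 = 3249 ≡ 8
433 = 256 + 128 + 32 + 16 + 1, so 66^433 ≡ 8·57·159·209·66 ≡ 358 (mod 463)
97·358 = 34726 ≡ 1 (mod 463)
1 ≡ 1 (mod 463); signature holds.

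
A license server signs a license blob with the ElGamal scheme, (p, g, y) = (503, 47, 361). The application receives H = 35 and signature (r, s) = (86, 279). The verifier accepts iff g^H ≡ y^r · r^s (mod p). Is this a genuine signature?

Left side g^H mod p:
47^2 = 2209 ≡ 197
47^4 ≡ 197^2 = 38809 ≡ 78
47^8 ≡ 78^2 = 6084 ≡ 48
47^16 ≡ 48^2 = 2304 ≡ 292
47^32 ≡ 292^2 = 85264 ≡ 257
35 = 32 + 2 + 1, so 47^35 ≡ 257·197·47 ≡ 373 (mod 503)
Right side y^r · r^s mod p:
361^2 = 130321 ≡ 44
361^4 ≡ 44^2 = 1936 ≡ 427
361^8 ≡ 427^2 = 182329 ≡ 243
361^16 ≡ 243^2 = 59049 ≡ 198
361^32 ≡ 198^2 = 39204 ≡ 473
361^64 ≡ 473^2 = 223729 ≡ 397
86 = 64 + 16 + 4 + 2, so 361^86 ≡ 397·198·427·44 ≡ 282 (mod 503)
86^2 = 7396 ≡ 354
86^4 ≡ 354^2 = 125316 ≡ 69
86^8 ≡ 69^2 = 4761 ≡ 234
86^16 ≡ 234^2 = 54756 ≡ 432
86^32 ≡ 432^2 = 186624 ≡ 11
86^64 ≡ 11^2 = 121
86^128 ≡ 121^2 = 14641 ≡ 54
86^256 ≡ 54^2 = 2916 ≡ 401
279 = 256 + 16 + 4 + 2 + 1, so 86^279 ≡ 401·432·69·354·86 ≡ 474 (mod 503)
282·474 = 133668 ≡ 373 (mod 503)
373 ≡ 373 (mod 503), so the signature is genuine.

genuine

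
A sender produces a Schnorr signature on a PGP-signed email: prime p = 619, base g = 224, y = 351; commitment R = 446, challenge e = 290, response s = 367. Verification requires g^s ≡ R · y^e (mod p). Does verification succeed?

passes

g^s mod p:
Squares mod 619: 224^1≡224, 224^2≡37, 224^4≡131, 224^8≡448, 224^16≡148, 224^32≡239, 224^64≡173, 224^128≡217, 224^256≡45
367 = 256 + 64 + 32 + 8 + 4 + 2 + 1, so 224^367 ≡ 45·173·239·448·131·37·224 ≡ 432 (mod 619)
R · y^e mod p:
Squares mod 619: 351^1≡351, 351^2≡20, 351^4≡400, 351^8≡298, 351^16≡287, 351^32≡42, 351^64≡526, 351^128≡602, 351^256≡289
290 = 256 + 32 + 2, so 351^290 ≡ 289·42·20 ≡ 112 (mod 619)
446·112 = 49952 ≡ 432 (mod 619)
432 ≡ 432 (mod 619); signature holds.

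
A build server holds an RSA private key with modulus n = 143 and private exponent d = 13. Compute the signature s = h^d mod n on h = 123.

19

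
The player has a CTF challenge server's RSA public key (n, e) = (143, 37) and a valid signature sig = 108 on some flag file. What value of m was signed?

4

sig^2 ≡ 108^2 = 11664 ≡ 81
sig^4 ≡ 81^2 = 6561 ≡ 126
sig^8 ≡ 126^2 = 15876 ≡ 3
sig^16 ≡ 3^2 = 9
sig^32 ≡ 9^2 = 81
37 = 32 + 4 + 1, so sig^37 ≡ 81·126·108 ≡ 4 (mod 143)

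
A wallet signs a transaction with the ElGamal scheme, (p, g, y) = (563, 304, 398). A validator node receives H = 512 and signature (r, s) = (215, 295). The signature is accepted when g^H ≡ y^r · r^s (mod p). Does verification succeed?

Left side g^H mod p:
Squares mod 563: 304^1≡304, 304^2≡84, 304^4≡300, 304^8≡483, 304^16≡207, 304^32≡61, 304^64≡343, 304^128≡545, 304^256≡324, 304^512≡258
304^512 ≡ 258 (mod 563)
Right side y^r · r^s mod p:
Squares mod 563: 398^1≡398, 398^2≡201, 398^4≡428, 398^8≡209, 398^16≡330, 398^32≡241, 398^64≡92, 398^128≡19
215 = 128 + 64 + 16 + 4 + 2 + 1, so 398^215 ≡ 19·92·330·428·201·398 ≡ 110 (mod 563)
Squares mod 563: 215^1≡215, 215^2≡59, 215^4≡103, 215^8≡475, 215^16≡425, 215^32≡465, 215^64≡33, 215^128≡526, 215^256≡243
295 = 256 + 32 + 4 + 2 + 1, so 215^295 ≡ 243·465·103·59·215 ≡ 74 (mod 563)
110·74 = 8140 ≡ 258 (mod 563)
258 ≡ 258 (mod 563), so the signature is genuine.

passes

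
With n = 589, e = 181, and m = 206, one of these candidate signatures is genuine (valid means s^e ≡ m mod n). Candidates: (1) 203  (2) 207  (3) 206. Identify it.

Candidate 1: Squares mod 589: 203^1≡203, 203^2≡568, 203^4≡441, 203^8≡111, 203^16≡541, 203^32≡537, 203^64≡348, 203^128≡359; 181 = 128 + 32 + 16 + 4 + 1, so 203^181 ≡ 359·537·541·441·203 ≡ 203 (mod 589)
Candidate 2: Squares mod 589: 207^1≡207, 207^2≡441, 207^4≡111, 207^8≡541, 207^16≡537, 207^32≡348, 207^64≡359, 207^128≡479; 181 = 128 + 32 + 16 + 4 + 1, so 207^181 ≡ 479·348·537·111·207 ≡ 207 (mod 589)
Candidate 3: Squares mod 589: 206^1≡206, 206^2≡28, 206^4≡195, 206^8≡329, 206^16≡454, 206^32≡555, 206^64≡567, 206^128≡484; 181 = 128 + 32 + 16 + 4 + 1, so 206^181 ≡ 484·555·454·195·206 ≡ 206 (mod 589)
  → matches m = 206

3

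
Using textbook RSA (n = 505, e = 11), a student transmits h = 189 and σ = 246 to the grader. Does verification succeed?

fails

σ^2 ≡ 246^2 = 60516 ≡ 421
σ^4 ≡ 421^2 = 177241 ≡ 491
σ^8 ≡ 491^2 = 241081 ≡ 196
11 = 8 + 2 + 1, so σ^11 ≡ 196·421·246 ≡ 461 (mod 505)
σ^11 mod 505 = 461, but h = 189.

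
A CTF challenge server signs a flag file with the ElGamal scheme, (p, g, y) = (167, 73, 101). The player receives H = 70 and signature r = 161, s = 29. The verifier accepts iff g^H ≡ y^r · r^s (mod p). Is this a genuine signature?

genuine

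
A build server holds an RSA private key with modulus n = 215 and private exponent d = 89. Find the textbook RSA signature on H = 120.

Squares mod 215: H^1≡120, H^2≡210, H^4≡25, H^8≡195, H^16≡185, H^32≡40, H^64≡95
89 = 64 + 16 + 8 + 1, so H^89 ≡ 95·185·195·120 ≡ 205 (mod 215)

205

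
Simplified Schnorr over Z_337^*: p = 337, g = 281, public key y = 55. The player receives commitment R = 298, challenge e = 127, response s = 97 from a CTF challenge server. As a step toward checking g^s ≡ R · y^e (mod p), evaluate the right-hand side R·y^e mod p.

55^2 = 3025 ≡ 329
55^4 ≡ 329^2 = 108241 ≡ 64
55^8 ≡ 64^2 = 4096 ≡ 52
55^16 ≡ 52^2 = 2704 ≡ 8
55^32 ≡ 8^2 = 64
55^64 ≡ 64^2 = 4096 ≡ 52
127 = 64 + 32 + 16 + 8 + 4 + 2 + 1, so 55^127 ≡ 52·64·8·52·64·329·55 ≡ 282 (mod 337)
R · y^e ≡ 298·282 = 84036 ≡ 123 (mod 337)

123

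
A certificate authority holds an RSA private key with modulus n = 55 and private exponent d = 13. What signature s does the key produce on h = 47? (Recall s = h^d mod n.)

27

h^2 ≡ 47^2 = 2209 ≡ 9
h^4 ≡ 9^2 = 81 ≡ 26
h^8 ≡ 26^2 = 676 ≡ 16
13 = 8 + 4 + 1, so h^13 ≡ 16·26·47 ≡ 27 (mod 55)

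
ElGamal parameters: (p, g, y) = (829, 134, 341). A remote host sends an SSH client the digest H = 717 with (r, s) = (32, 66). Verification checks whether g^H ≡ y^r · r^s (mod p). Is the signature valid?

Left side g^H mod p:
134^2 = 17956 ≡ 547
134^4 ≡ 547^2 = 299209 ≡ 769
134^8 ≡ 769^2 = 591361 ≡ 284
134^16 ≡ 284^2 = 80656 ≡ 243
134^32 ≡ 243^2 = 59049 ≡ 190
134^64 ≡ 190^2 = 36100 ≡ 453
134^128 ≡ 453^2 = 205209 ≡ 446
134^256 ≡ 446^2 = 198916 ≡ 785
134^512 ≡ 785^2 = 616225 ≡ 278
717 = 512 + 128 + 64 + 8 + 4 + 1, so 134^717 ≡ 278·446·453·284·769·134 ≡ 560 (mod 829)
Right side y^r · r^s mod p:
341^2 = 116281 ≡ 221
341^4 ≡ 221^2 = 48841 ≡ 759
341^8 ≡ 759^2 = 576081 ≡ 755
341^16 ≡ 755^2 = 570025 ≡ 502
341^32 ≡ 502^2 = 252004 ≡ 817
32^2 = 1024 ≡ 195
32^4 ≡ 195^2 = 38025 ≡ 720
32^8 ≡ 720^2 = 518400 ≡ 275
32^16 ≡ 275^2 = 75625 ≡ 186
32^32 ≡ 186^2 = 34596 ≡ 607
32^64 ≡ 607^2 = 368449 ≡ 373
66 = 64 + 2, so 32^66 ≡ 373·195 ≡ 612 (mod 829)
817·612 = 500004 ≡ 117 (mod 829)
560 ≠ 117, so verification fails.

invalid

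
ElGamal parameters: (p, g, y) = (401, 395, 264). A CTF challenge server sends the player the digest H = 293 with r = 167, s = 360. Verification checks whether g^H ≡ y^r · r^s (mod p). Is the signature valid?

valid

Left side g^H mod p:
395^2 = 156025 ≡ 36
395^4 ≡ 36^2 = 1296 ≡ 93
395^8 ≡ 93^2 = 8649 ≡ 228
395^16 ≡ 228^2 = 51984 ≡ 255
395^32 ≡ 255^2 = 65025 ≡ 63
395^64 ≡ 63^2 = 3969 ≡ 360
395^128 ≡ 360^2 = 129600 ≡ 77
395^256 ≡ 77^2 = 5929 ≡ 315
293 = 256 + 32 + 4 + 1, so 395^293 ≡ 315·63·93·395 ≡ 105 (mod 401)
Right side y^r · r^s mod p:
264^2 = 69696 ≡ 323
264^4 ≡ 323^2 = 104329 ≡ 69
264^8 ≡ 69^2 = 4761 ≡ 350
264^16 ≡ 350^2 = 122500 ≡ 195
264^32 ≡ 195^2 = 38025 ≡ 331
264^64 ≡ 331^2 = 109561 ≡ 88
264^128 ≡ 88^2 = 7744 ≡ 125
167 = 128 + 32 + 4 + 2 + 1, so 264^167 ≡ 125·331·69·323·264 ≡ 59 (mod 401)
167^2 = 27889 ≡ 220
167^4 ≡ 220^2 = 48400 ≡ 280
167^8 ≡ 280^2 = 78400 ≡ 205
167^16 ≡ 205^2 = 42025 ≡ 321
167^32 ≡ 321^2 = 103041 ≡ 385
167^64 ≡ 385^2 = 148225 ≡ 256
167^128 ≡ 256^2 = 65536 ≡ 173
167^256 ≡ 173^2 = 29929 ≡ 255
360 = 256 + 64 + 32 + 8, so 167^360 ≡ 255·256·385·205 ≡ 362 (mod 401)
59·362 = 21358 ≡ 105 (mod 401)
105 ≡ 105 (mod 401), so the signature is genuine.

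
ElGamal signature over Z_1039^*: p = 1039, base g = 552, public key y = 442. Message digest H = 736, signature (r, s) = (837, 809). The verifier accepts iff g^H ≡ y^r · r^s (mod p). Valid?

yes

Left side g^H mod p:
552^2 = 304704 ≡ 277
552^4 ≡ 277^2 = 76729 ≡ 882
552^8 ≡ 882^2 = 777924 ≡ 752
552^16 ≡ 752^2 = 565504 ≡ 288
552^32 ≡ 288^2 = 82944 ≡ 863
552^64 ≡ 863^2 = 744769 ≡ 845
552^128 ≡ 845^2 = 714025 ≡ 232
552^256 ≡ 232^2 = 53824 ≡ 835
552^512 ≡ 835^2 = 697225 ≡ 56
736 = 512 + 128 + 64 + 32, so 552^736 ≡ 56·232·845·863 ≡ 915 (mod 1039)
Right side y^r · r^s mod p:
442^2 = 195364 ≡ 32
442^4 ≡ 32^2 = 1024
442^8 ≡ 1024^2 = 1048576 ≡ 225
442^16 ≡ 225^2 = 50625 ≡ 753
442^32 ≡ 753^2 = 567009 ≡ 754
442^64 ≡ 754^2 = 568516 ≡ 183
442^128 ≡ 183^2 = 33489 ≡ 241
442^256 ≡ 241^2 = 58081 ≡ 936
442^512 ≡ 936^2 = 876096 ≡ 219
837 = 512 + 256 + 64 + 4 + 1, so 442^837 ≡ 219·936·183·1024·442 ≡ 937 (mod 1039)
837^2 = 700569 ≡ 283
837^4 ≡ 283^2 = 80089 ≡ 86
837^8 ≡ 86^2 = 7396 ≡ 123
837^16 ≡ 123^2 = 15129 ≡ 583
837^32 ≡ 583^2 = 339889 ≡ 136
837^64 ≡ 136^2 = 18496 ≡ 833
837^128 ≡ 833^2 = 693889 ≡ 876
837^256 ≡ 876^2 = 767376 ≡ 594
837^512 ≡ 594^2 = 352836 ≡ 615
809 = 512 + 256 + 32 + 8 + 1, so 837^809 ≡ 615·594·136·123·837 ≡ 755 (mod 1039)
937·755 = 707435 ≡ 915 (mod 1039)
915 ≡ 915 (mod 1039), so the signature is genuine.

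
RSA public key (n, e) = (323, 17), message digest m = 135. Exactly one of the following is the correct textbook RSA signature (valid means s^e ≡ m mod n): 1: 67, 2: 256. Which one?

Candidate 1: 67^2 = 4489 ≡ 290; 67^4 ≡ 290^2 = 84100 ≡ 120; 67^8 ≡ 120^2 = 14400 ≡ 188; 67^16 ≡ 188^2 = 35344 ≡ 137; 17 = 16 + 1, so 67^17 ≡ 137·67 ≡ 135 (mod 323)
  → matches m = 135
Candidate 2: 256^2 = 65536 ≡ 290; 256^4 ≡ 290^2 = 84100 ≡ 120; 256^8 ≡ 120^2 = 14400 ≡ 188; 256^16 ≡ 188^2 = 35344 ≡ 137; 17 = 16 + 1, so 256^17 ≡ 137·256 ≡ 188 (mod 323)

1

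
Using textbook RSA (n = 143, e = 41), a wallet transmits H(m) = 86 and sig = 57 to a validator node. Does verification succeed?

Squares mod 143: sig^1≡57, sig^2≡103, sig^4≡27, sig^8≡14, sig^16≡53, sig^32≡92
41 = 32 + 8 + 1, so sig^41 ≡ 92·14·57 ≡ 57 (mod 143)
57 ≠ 86, so verification fails.

fails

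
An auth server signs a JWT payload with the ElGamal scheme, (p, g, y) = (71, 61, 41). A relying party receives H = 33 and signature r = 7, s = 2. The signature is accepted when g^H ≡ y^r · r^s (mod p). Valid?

Left side g^H mod p:
61^2 = 3721 ≡ 29
61^4 ≡ 29^2 = 841 ≡ 60
61^8 ≡ 60^2 = 3600 ≡ 50
61^16 ≡ 50^2 = 2500 ≡ 15
61^32 ≡ 15^2 = 225 ≡ 12
33 = 32 + 1, so 61^33 ≡ 12·61 ≡ 22 (mod 71)
Right side y^r · r^s mod p:
41^2 = 1681 ≡ 48
41^4 ≡ 48^2 = 2304 ≡ 32
7 = 4 + 2 + 1, so 41^7 ≡ 32·48·41 ≡ 70 (mod 71)
7^2 = 49
70·49 = 3430 ≡ 22 (mod 71)
22 ≡ 22 (mod 71), so the signature is genuine.

yes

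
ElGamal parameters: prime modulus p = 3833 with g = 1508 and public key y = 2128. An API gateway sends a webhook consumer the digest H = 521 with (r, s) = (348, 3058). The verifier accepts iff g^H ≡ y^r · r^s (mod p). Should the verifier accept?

reject

Left side g^H mod p:
1508^2 = 2274064 ≡ 1095
1508^4 ≡ 1095^2 = 1199025 ≡ 3129
1508^8 ≡ 3129^2 = 9790641 ≡ 1159
1508^16 ≡ 1159^2 = 1343281 ≡ 1731
1508^32 ≡ 1731^2 = 2996361 ≡ 2788
1508^64 ≡ 2788^2 = 7772944 ≡ 3453
1508^128 ≡ 3453^2 = 11923209 ≡ 2579
1508^256 ≡ 2579^2 = 6651241 ≡ 986
1508^512 ≡ 986^2 = 972196 ≡ 2447
521 = 512 + 8 + 1, so 1508^521 ≡ 2447·1159·1508 ≡ 1845 (mod 3833)
Right side y^r · r^s mod p:
2128^2 = 4528384 ≡ 1611
2128^4 ≡ 1611^2 = 2595321 ≡ 380
2128^8 ≡ 380^2 = 144400 ≡ 2579
2128^16 ≡ 2579^2 = 6651241 ≡ 986
2128^32 ≡ 986^2 = 972196 ≡ 2447
2128^64 ≡ 2447^2 = 5987809 ≡ 663
2128^128 ≡ 663^2 = 439569 ≡ 2607
2128^256 ≡ 2607^2 = 6796449 ≡ 540
348 = 256 + 64 + 16 + 8 + 4, so 2128^348 ≡ 540·663·986·2579·380 ≡ 3643 (mod 3833)
348^2 = 121104 ≡ 2281
348^4 ≡ 2281^2 = 5202961 ≡ 1580
348^8 ≡ 1580^2 = 2496400 ≡ 1117
348^16 ≡ 1117^2 = 1247689 ≡ 1964
348^32 ≡ 1964^2 = 3857296 ≡ 1298
348^64 ≡ 1298^2 = 1684804 ≡ 2117
348^128 ≡ 2117^2 = 4481689 ≡ 912
348^256 ≡ 912^2 = 831744 ≡ 3816
348^512 ≡ 3816^2 = 14561856 ≡ 289
348^1024 ≡ 289^2 = 83521 ≡ 3028
348^2048 ≡ 3028^2 = 9168784 ≡ 248
3058 = 2048 + 512 + 256 + 128 + 64 + 32 + 16 + 2, so 348^3058 ≡ 248·289·3816·912·2117·1298·1964·2281 ≡ 217 (mod 3833)
3643·217 = 790531 ≡ 933 (mod 3833)
1845 ≠ 933, so verification fails.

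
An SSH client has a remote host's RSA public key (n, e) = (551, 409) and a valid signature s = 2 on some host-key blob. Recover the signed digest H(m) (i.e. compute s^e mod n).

Squares mod 551: s^1≡2, s^2≡4, s^4≡16, s^8≡256, s^16≡518, s^32≡538, s^64≡169, s^128≡460, s^256≡16
409 = 256 + 128 + 16 + 8 + 1, so s^409 ≡ 16·460·518·256·2 ≡ 79 (mod 551)

79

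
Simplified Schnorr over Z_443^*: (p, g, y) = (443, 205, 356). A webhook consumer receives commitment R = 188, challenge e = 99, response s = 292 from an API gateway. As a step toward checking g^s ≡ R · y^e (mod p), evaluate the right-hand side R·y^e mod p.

184

356^2 = 126736 ≡ 38
356^4 ≡ 38^2 = 1444 ≡ 115
356^8 ≡ 115^2 = 13225 ≡ 378
356^16 ≡ 378^2 = 142884 ≡ 238
356^32 ≡ 238^2 = 56644 ≡ 383
356^64 ≡ 383^2 = 146689 ≡ 56
99 = 64 + 32 + 2 + 1, so 356^99 ≡ 56·383·38·356 ≡ 378 (mod 443)
R · y^e ≡ 188·378 = 71064 ≡ 184 (mod 443)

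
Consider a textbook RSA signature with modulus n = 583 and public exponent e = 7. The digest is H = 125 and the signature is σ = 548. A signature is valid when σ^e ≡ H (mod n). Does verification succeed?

passes

σ^2 ≡ 548^2 = 300304 ≡ 59
σ^4 ≡ 59^2 = 3481 ≡ 566
7 = 4 + 2 + 1, so σ^7 ≡ 566·59·548 ≡ 125 (mod 583)
Since 125 equals the digest 125, verification succeeds.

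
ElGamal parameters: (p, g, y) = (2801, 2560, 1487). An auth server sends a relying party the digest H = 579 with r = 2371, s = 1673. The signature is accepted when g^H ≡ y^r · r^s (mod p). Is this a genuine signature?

Left side g^H mod p:
2560^2 = 6553600 ≡ 2061
2560^4 ≡ 2061^2 = 4247721 ≡ 1405
2560^8 ≡ 1405^2 = 1974025 ≡ 2121
2560^16 ≡ 2121^2 = 4498641 ≡ 235
2560^32 ≡ 235^2 = 55225 ≡ 2006
2560^64 ≡ 2006^2 = 4024036 ≡ 1800
2560^128 ≡ 1800^2 = 3240000 ≡ 2044
2560^256 ≡ 2044^2 = 4177936 ≡ 1645
2560^512 ≡ 1645^2 = 2706025 ≡ 259
579 = 512 + 64 + 2 + 1, so 2560^579 ≡ 259·1800·2061·2560 ≡ 2592 (mod 2801)
Right side y^r · r^s mod p:
1487^2 = 2211169 ≡ 1180
1487^4 ≡ 1180^2 = 1392400 ≡ 303
1487^8 ≡ 303^2 = 91809 ≡ 2177
1487^16 ≡ 2177^2 = 4739329 ≡ 37
1487^32 ≡ 37^2 = 1369
1487^64 ≡ 1369^2 = 1874161 ≡ 292
1487^128 ≡ 292^2 = 85264 ≡ 1234
1487^256 ≡ 1234^2 = 1522756 ≡ 1813
1487^512 ≡ 1813^2 = 3286969 ≡ 1396
1487^1024 ≡ 1396^2 = 1948816 ≡ 2121
1487^2048 ≡ 2121^2 = 4498641 ≡ 235
2371 = 2048 + 256 + 64 + 2 + 1, so 1487^2371 ≡ 235·1813·292·1180·1487 ≡ 2006 (mod 2801)
2371^2 = 5621641 ≡ 34
2371^4 ≡ 34^2 = 1156
2371^8 ≡ 1156^2 = 1336336 ≡ 259
2371^16 ≡ 259^2 = 67081 ≡ 2658
2371^32 ≡ 2658^2 = 7064964 ≡ 842
2371^64 ≡ 842^2 = 708964 ≡ 311
2371^128 ≡ 311^2 = 96721 ≡ 1487
2371^256 ≡ 1487^2 = 2211169 ≡ 1180
2371^512 ≡ 1180^2 = 1392400 ≡ 303
2371^1024 ≡ 303^2 = 91809 ≡ 2177
1673 = 1024 + 512 + 128 + 8 + 1, so 2371^1673 ≡ 2177·303·1487·259·2371 ≡ 1096 (mod 2801)
2006·1096 = 2198576 ≡ 2592 (mod 2801)
2592 ≡ 2592 (mod 2801), so the signature is genuine.

genuine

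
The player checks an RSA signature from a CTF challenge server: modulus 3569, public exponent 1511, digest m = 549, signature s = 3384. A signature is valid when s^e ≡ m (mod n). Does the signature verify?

s^2 ≡ 3384^2 = 11451456 ≡ 2104
s^4 ≡ 2104^2 = 4426816 ≡ 1256
s^8 ≡ 1256^2 = 1577536 ≡ 38
s^16 ≡ 38^2 = 1444
s^32 ≡ 1444^2 = 2085136 ≡ 840
s^64 ≡ 840^2 = 705600 ≡ 2507
s^128 ≡ 2507^2 = 6285049 ≡ 40
s^256 ≡ 40^2 = 1600
s^512 ≡ 1600^2 = 2560000 ≡ 1027
s^1024 ≡ 1027^2 = 1054729 ≡ 1874
1511 = 1024 + 256 + 128 + 64 + 32 + 4 + 2 + 1, so s^1511 ≡ 1874·1600·40·2507·840·1256·2104·3384 ≡ 549 (mod 3569)
s^1511 mod 3569 = 549 matches m.

verifies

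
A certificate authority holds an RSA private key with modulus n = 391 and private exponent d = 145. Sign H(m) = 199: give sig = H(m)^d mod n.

(H(m))^2 ≡ 199^2 = 39601 ≡ 110
(H(m))^4 ≡ 110^2 = 12100 ≡ 370
(H(m))^8 ≡ 370^2 = 136900 ≡ 50
(H(m))^16 ≡ 50^2 = 2500 ≡ 154
(H(m))^32 ≡ 154^2 = 23716 ≡ 256
(H(m))^64 ≡ 256^2 = 65536 ≡ 239
(H(m))^128 ≡ 239^2 = 57121 ≡ 35
145 = 128 + 16 + 1, so (H(m))^145 ≡ 35·154·199 ≡ 97 (mod 391)

97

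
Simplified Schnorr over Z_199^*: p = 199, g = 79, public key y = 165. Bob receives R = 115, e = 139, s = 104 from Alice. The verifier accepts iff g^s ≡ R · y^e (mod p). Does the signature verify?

does not verify

g^s mod p:
Squares mod 199: 79^1≡79, 79^2≡72, 79^4≡10, 79^8≡100, 79^16≡50, 79^32≡112, 79^64≡7
104 = 64 + 32 + 8, so 79^104 ≡ 7·112·100 ≡ 193 (mod 199)
R · y^e mod p:
Squares mod 199: 165^1≡165, 165^2≡161, 165^4≡51, 165^8≡14, 165^16≡196, 165^32≡9, 165^64≡81, 165^128≡193
139 = 128 + 8 + 2 + 1, so 165^139 ≡ 193·14·161·165 ≡ 126 (mod 199)
115·126 = 14490 ≡ 162 (mod 199)
193 ≠ 162; the check fails.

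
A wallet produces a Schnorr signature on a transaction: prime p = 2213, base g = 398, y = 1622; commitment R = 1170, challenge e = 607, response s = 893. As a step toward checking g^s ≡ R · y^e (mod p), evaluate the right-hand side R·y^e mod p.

1154

1622^607 mod 2213 = 175
R · y^e ≡ 1170·175 = 204750 ≡ 1154 (mod 2213)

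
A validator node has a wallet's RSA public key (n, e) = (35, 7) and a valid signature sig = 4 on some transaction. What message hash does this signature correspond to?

4

sig^7 mod 35 = 4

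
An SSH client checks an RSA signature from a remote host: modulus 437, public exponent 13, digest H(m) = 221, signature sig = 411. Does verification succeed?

passes

sig^2 ≡ 411^2 = 168921 ≡ 239
sig^4 ≡ 239^2 = 57121 ≡ 311
sig^8 ≡ 311^2 = 96721 ≡ 144
13 = 8 + 4 + 1, so sig^13 ≡ 144·311·411 ≡ 221 (mod 437)
221 = H(m), so the signature checks out.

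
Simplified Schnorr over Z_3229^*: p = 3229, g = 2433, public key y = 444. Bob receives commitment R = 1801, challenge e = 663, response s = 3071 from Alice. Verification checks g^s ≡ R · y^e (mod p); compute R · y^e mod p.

847

444^2 = 197136 ≡ 167
444^4 ≡ 167^2 = 27889 ≡ 2057
444^8 ≡ 2057^2 = 4231249 ≡ 1259
444^16 ≡ 1259^2 = 1585081 ≡ 2871
444^32 ≡ 2871^2 = 8242641 ≡ 2233
444^64 ≡ 2233^2 = 4986289 ≡ 713
444^128 ≡ 713^2 = 508369 ≡ 1416
444^256 ≡ 1416^2 = 2005056 ≡ 3076
444^512 ≡ 3076^2 = 9461776 ≡ 806
663 = 512 + 128 + 16 + 4 + 2 + 1, so 444^663 ≡ 806·1416·2871·2057·167·444 ≡ 775 (mod 3229)
R · y^e ≡ 1801·775 = 1395775 ≡ 847 (mod 3229)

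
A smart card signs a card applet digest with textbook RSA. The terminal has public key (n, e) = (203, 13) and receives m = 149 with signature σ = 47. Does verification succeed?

Squares mod 203: σ^1≡47, σ^2≡179, σ^4≡170, σ^8≡74
13 = 8 + 4 + 1, so σ^13 ≡ 74·170·47 ≡ 124 (mod 203)
σ^13 mod 203 = 124, but m = 149.

fails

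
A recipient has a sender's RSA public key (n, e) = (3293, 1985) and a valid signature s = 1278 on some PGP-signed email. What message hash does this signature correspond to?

1165

s^2 ≡ 1278^2 = 1633284 ≡ 3249
s^4 ≡ 3249^2 = 10556001 ≡ 1936
s^8 ≡ 1936^2 = 3748096 ≡ 662
s^16 ≡ 662^2 = 438244 ≡ 275
s^32 ≡ 275^2 = 75625 ≡ 3179
s^64 ≡ 3179^2 = 10106041 ≡ 3117
s^128 ≡ 3117^2 = 9715689 ≡ 1339
s^256 ≡ 1339^2 = 1792921 ≡ 1529
s^512 ≡ 1529^2 = 2337841 ≡ 3104
s^1024 ≡ 3104^2 = 9634816 ≡ 2791
1985 = 1024 + 512 + 256 + 128 + 64 + 1, so s^1985 ≡ 2791·3104·1529·1339·3117·1278 ≡ 1165 (mod 3293)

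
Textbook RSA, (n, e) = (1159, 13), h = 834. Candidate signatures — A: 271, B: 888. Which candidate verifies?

A

Candidate A: 271^2 = 73441 ≡ 424; 271^4 ≡ 424^2 = 179776 ≡ 131; 271^8 ≡ 131^2 = 17161 ≡ 935; 13 = 8 + 4 + 1, so 271^13 ≡ 935·131·271 ≡ 834 (mod 1159)
  → matches h = 834
Candidate B: 888^2 = 788544 ≡ 424; 888^4 ≡ 424^2 = 179776 ≡ 131; 888^8 ≡ 131^2 = 17161 ≡ 935; 13 = 8 + 4 + 1, so 888^13 ≡ 935·131·888 ≡ 325 (mod 1159)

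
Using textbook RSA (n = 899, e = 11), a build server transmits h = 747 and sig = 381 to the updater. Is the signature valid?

invalid

Squares mod 899: sig^1≡381, sig^2≡422, sig^4≡82, sig^8≡431
11 = 8 + 2 + 1, so sig^11 ≡ 431·422·381 ≡ 324 (mod 899)
324 ≠ 747, so verification fails.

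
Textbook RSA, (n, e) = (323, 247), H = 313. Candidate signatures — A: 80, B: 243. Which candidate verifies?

A

Candidate A: 80^247 mod 323 = 313
  → matches H = 313
Candidate B: 243^247 mod 323 = 10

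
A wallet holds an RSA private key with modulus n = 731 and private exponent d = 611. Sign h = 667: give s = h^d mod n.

591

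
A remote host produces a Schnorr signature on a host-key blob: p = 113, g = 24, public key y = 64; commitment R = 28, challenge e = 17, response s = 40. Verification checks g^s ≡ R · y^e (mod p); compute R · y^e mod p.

4

64^17 mod 113 = 97
R · y^e ≡ 28·97 = 2716 ≡ 4 (mod 113)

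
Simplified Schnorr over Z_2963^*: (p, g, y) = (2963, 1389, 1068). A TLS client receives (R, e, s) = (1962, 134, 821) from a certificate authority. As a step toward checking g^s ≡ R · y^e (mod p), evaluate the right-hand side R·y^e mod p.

1842

Squares mod 2963: 1068^1≡1068, 1068^2≡2832, 1068^4≡2346, 1068^8≡1425, 1068^16≡970, 1068^32≡1629, 1068^64≡1756, 1068^128≡2016
134 = 128 + 4 + 2, so 1068^134 ≡ 2016·2346·2832 ≡ 10 (mod 2963)
R · y^e ≡ 1962·10 = 19620 ≡ 1842 (mod 2963)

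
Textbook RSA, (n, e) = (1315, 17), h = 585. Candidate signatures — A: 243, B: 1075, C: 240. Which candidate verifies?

C

Candidate A: Squares mod 1315: 243^1≡243, 243^2≡1189, 243^4≡96, 243^8≡11, 243^16≡121; 17 = 16 + 1, so 243^17 ≡ 121·243 ≡ 473 (mod 1315)
Candidate B: Squares mod 1315: 1075^1≡1075, 1075^2≡1055, 1075^4≡535, 1075^8≡870, 1075^16≡775; 17 = 16 + 1, so 1075^17 ≡ 775·1075 ≡ 730 (mod 1315)
Candidate C: Squares mod 1315: 240^1≡240, 240^2≡1055, 240^4≡535, 240^8≡870, 240^16≡775; 17 = 16 + 1, so 240^17 ≡ 775·240 ≡ 585 (mod 1315)
  → matches h = 585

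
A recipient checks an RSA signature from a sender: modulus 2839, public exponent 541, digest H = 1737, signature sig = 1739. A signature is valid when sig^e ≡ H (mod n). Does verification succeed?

sig^2 ≡ 1739^2 = 3024121 ≡ 586
sig^4 ≡ 586^2 = 343396 ≡ 2716
sig^8 ≡ 2716^2 = 7376656 ≡ 934
sig^16 ≡ 934^2 = 872356 ≡ 783
sig^32 ≡ 783^2 = 613089 ≡ 2704
sig^64 ≡ 2704^2 = 7311616 ≡ 1191
sig^128 ≡ 1191^2 = 1418481 ≡ 1820
sig^256 ≡ 1820^2 = 3312400 ≡ 2126
sig^512 ≡ 2126^2 = 4519876 ≡ 188
541 = 512 + 16 + 8 + 4 + 1, so sig^541 ≡ 188·783·934·2716·1739 ≡ 1737 (mod 2839)
Since 1737 equals the digest 1737, verification succeeds.

passes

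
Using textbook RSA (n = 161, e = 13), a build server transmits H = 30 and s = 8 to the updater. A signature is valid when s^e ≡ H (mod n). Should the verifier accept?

Squares mod 161: s^1≡8, s^2≡64, s^4≡71, s^8≡50
13 = 8 + 4 + 1, so s^13 ≡ 50·71·8 ≡ 64 (mod 161)
The recovered value 64 does not match the digest 30.

reject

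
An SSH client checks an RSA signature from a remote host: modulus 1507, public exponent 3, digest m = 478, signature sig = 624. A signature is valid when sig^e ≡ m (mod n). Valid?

sig^2 ≡ 624^2 = 389376 ≡ 570
3 = 2 + 1, so sig^3 ≡ 570·624 ≡ 28 (mod 1507)
sig^3 mod 1507 = 28, but m = 478.

no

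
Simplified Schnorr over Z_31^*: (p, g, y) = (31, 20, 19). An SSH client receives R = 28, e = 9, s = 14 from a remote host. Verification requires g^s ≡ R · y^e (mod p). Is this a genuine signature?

genuine

g^s mod p:
20^2 = 400 ≡ 28
20^4 ≡ 28^2 = 784 ≡ 9
20^8 ≡ 9^2 = 81 ≡ 19
14 = 8 + 4 + 2, so 20^14 ≡ 19·9·28 ≡ 14 (mod 31)
R · y^e mod p:
19^2 = 361 ≡ 20
19^4 ≡ 20^2 = 400 ≡ 28
19^8 ≡ 28^2 = 784 ≡ 9
9 = 8 + 1, so 19^9 ≡ 9·19 ≡ 16 (mod 31)
28·16 = 448 ≡ 14 (mod 31)
14 ≡ 14 (mod 31); signature holds.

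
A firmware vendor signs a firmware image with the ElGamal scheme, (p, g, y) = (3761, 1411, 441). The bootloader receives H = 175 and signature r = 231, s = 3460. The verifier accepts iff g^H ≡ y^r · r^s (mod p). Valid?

Left side g^H mod p:
1411^175 mod 3761 = 2835
Right side y^r · r^s mod p:
441^231 mod 3761 = 159
231^3460 mod 3761 = 1579
159·1579 = 251061 ≡ 2835 (mod 3761)
2835 ≡ 2835 (mod 3761), so the signature is genuine.

yes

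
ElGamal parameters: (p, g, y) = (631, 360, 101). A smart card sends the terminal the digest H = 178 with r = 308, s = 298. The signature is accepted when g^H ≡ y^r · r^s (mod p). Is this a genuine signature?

genuine

Left side g^H mod p:
Squares mod 631: 360^1≡360, 360^2≡245, 360^4≡80, 360^8≡90, 360^16≡528, 360^32≡513, 360^64≡42, 360^128≡502
178 = 128 + 32 + 16 + 2, so 360^178 ≡ 502·513·528·245 ≡ 390 (mod 631)
Right side y^r · r^s mod p:
Squares mod 631: 101^1≡101, 101^2≡105, 101^4≡298, 101^8≡464, 101^16≡125, 101^32≡481, 101^64≡415, 101^128≡593, 101^256≡182
308 = 256 + 32 + 16 + 4, so 101^308 ≡ 182·481·125·298 ≡ 279 (mod 631)
Squares mod 631: 308^1≡308, 308^2≡214, 308^4≡364, 308^8≡617, 308^16≡196, 308^32≡556, 308^64≡577, 308^128≡392, 308^256≡331
298 = 256 + 32 + 8 + 2, so 308^298 ≡ 331·556·617·214 ≡ 361 (mod 631)
279·361 = 100719 ≡ 390 (mod 631)
390 ≡ 390 (mod 631), so the signature is genuine.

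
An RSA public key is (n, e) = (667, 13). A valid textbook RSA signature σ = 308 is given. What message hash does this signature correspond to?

472

σ^2 ≡ 308^2 = 94864 ≡ 150
σ^4 ≡ 150^2 = 22500 ≡ 489
σ^8 ≡ 489^2 = 239121 ≡ 335
13 = 8 + 4 + 1, so σ^13 ≡ 335·489·308 ≡ 472 (mod 667)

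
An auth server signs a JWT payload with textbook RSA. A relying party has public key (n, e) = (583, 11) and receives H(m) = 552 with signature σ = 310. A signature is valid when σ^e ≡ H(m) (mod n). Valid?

yes

Squares mod 583: σ^1≡310, σ^2≡488, σ^4≡280, σ^8≡278
11 = 8 + 2 + 1, so σ^11 ≡ 278·488·310 ≡ 552 (mod 583)
σ^11 mod 583 = 552 matches H(m).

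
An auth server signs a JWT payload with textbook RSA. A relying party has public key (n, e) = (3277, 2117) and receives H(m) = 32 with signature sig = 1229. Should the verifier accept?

accept

sig^2 ≡ 1229^2 = 1510441 ≡ 3021
sig^4 ≡ 3021^2 = 9126441 ≡ 3273
sig^8 ≡ 3273^2 = 10712529 ≡ 16
sig^16 ≡ 16^2 = 256
sig^32 ≡ 256^2 = 65536 ≡ 3273
sig^64 ≡ 3273^2 = 10712529 ≡ 16
sig^128 ≡ 16^2 = 256
sig^256 ≡ 256^2 = 65536 ≡ 3273
sig^512 ≡ 3273^2 = 10712529 ≡ 16
sig^1024 ≡ 16^2 = 256
sig^2048 ≡ 256^2 = 65536 ≡ 3273
2117 = 2048 + 64 + 4 + 1, so sig^2117 ≡ 3273·16·3273·1229 ≡ 32 (mod 3277)
Since 32 equals the digest 32, verification succeeds.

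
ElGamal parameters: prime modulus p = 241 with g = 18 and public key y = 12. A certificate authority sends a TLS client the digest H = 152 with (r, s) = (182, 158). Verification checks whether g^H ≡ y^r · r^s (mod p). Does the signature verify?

Left side g^H mod p:
18^2 = 324 ≡ 83
18^4 ≡ 83^2 = 6889 ≡ 141
18^8 ≡ 141^2 = 19881 ≡ 119
18^16 ≡ 119^2 = 14161 ≡ 183
18^32 ≡ 183^2 = 33489 ≡ 231
18^64 ≡ 231^2 = 53361 ≡ 100
18^128 ≡ 100^2 = 10000 ≡ 119
152 = 128 + 16 + 8, so 18^152 ≡ 119·183·119 ≡ 231 (mod 241)
Right side y^r · r^s mod p:
12^2 = 144
12^4 ≡ 144^2 = 20736 ≡ 10
12^8 ≡ 10^2 = 100
12^16 ≡ 100^2 = 10000 ≡ 119
12^32 ≡ 119^2 = 14161 ≡ 183
12^64 ≡ 183^2 = 33489 ≡ 231
12^128 ≡ 231^2 = 53361 ≡ 100
182 = 128 + 32 + 16 + 4 + 2, so 12^182 ≡ 100·183·119·10·144 ≡ 97 (mod 241)
182^2 = 33124 ≡ 107
182^4 ≡ 107^2 = 11449 ≡ 122
182^8 ≡ 122^2 = 14884 ≡ 183
182^16 ≡ 183^2 = 33489 ≡ 231
182^32 ≡ 231^2 = 53361 ≡ 100
182^64 ≡ 100^2 = 10000 ≡ 119
182^128 ≡ 119^2 = 14161 ≡ 183
158 = 128 + 16 + 8 + 4 + 2, so 182^158 ≡ 183·231·183·122·107 ≡ 144 (mod 241)
97·144 = 13968 ≡ 231 (mod 241)
231 ≡ 231 (mod 241), so the signature is genuine.

verifies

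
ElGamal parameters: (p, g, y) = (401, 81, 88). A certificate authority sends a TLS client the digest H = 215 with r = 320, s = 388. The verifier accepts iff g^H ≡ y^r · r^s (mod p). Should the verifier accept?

reject

Left side g^H mod p:
81^2 = 6561 ≡ 145
81^4 ≡ 145^2 = 21025 ≡ 173
81^8 ≡ 173^2 = 29929 ≡ 255
81^16 ≡ 255^2 = 65025 ≡ 63
81^32 ≡ 63^2 = 3969 ≡ 360
81^64 ≡ 360^2 = 129600 ≡ 77
81^128 ≡ 77^2 = 5929 ≡ 315
215 = 128 + 64 + 16 + 4 + 2 + 1, so 81^215 ≡ 315·77·63·173·145·81 ≡ 179 (mod 401)
Right side y^r · r^s mod p:
88^2 = 7744 ≡ 125
88^4 ≡ 125^2 = 15625 ≡ 387
88^8 ≡ 387^2 = 149769 ≡ 196
88^16 ≡ 196^2 = 38416 ≡ 321
88^32 ≡ 321^2 = 103041 ≡ 385
88^64 ≡ 385^2 = 148225 ≡ 256
88^128 ≡ 256^2 = 65536 ≡ 173
88^256 ≡ 173^2 = 29929 ≡ 255
320 = 256 + 64, so 88^320 ≡ 255·256 ≡ 318 (mod 401)
320^2 = 102400 ≡ 145
320^4 ≡ 145^2 = 21025 ≡ 173
320^8 ≡ 173^2 = 29929 ≡ 255
320^16 ≡ 255^2 = 65025 ≡ 63
320^32 ≡ 63^2 = 3969 ≡ 360
320^64 ≡ 360^2 = 129600 ≡ 77
320^128 ≡ 77^2 = 5929 ≡ 315
320^256 ≡ 315^2 = 99225 ≡ 178
388 = 256 + 128 + 4, so 320^388 ≡ 178·315·173 ≡ 321 (mod 401)
318·321 = 102078 ≡ 224 (mod 401)
179 ≠ 224, so verification fails.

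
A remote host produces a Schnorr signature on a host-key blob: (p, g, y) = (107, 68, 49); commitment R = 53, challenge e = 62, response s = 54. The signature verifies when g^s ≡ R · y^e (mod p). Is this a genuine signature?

genuine

g^s mod p:
68^2 = 4624 ≡ 23
68^4 ≡ 23^2 = 529 ≡ 101
68^8 ≡ 101^2 = 10201 ≡ 36
68^16 ≡ 36^2 = 1296 ≡ 12
68^32 ≡ 12^2 = 144 ≡ 37
54 = 32 + 16 + 4 + 2, so 68^54 ≡ 37·12·101·23 ≡ 39 (mod 107)
R · y^e mod p:
49^2 = 2401 ≡ 47
49^4 ≡ 47^2 = 2209 ≡ 69
49^8 ≡ 69^2 = 4761 ≡ 53
49^16 ≡ 53^2 = 2809 ≡ 27
49^32 ≡ 27^2 = 729 ≡ 87
62 = 32 + 16 + 8 + 4 + 2, so 49^62 ≡ 87·27·53·69·47 ≡ 29 (mod 107)
53·29 = 1537 ≡ 39 (mod 107)
39 ≡ 39 (mod 107); signature holds.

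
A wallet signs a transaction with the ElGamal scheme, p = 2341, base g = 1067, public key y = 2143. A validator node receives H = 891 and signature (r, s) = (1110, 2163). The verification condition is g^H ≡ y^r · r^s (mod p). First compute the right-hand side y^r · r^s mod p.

2143^2 = 4592449 ≡ 1748
2143^4 ≡ 1748^2 = 3055504 ≡ 499
2143^8 ≡ 499^2 = 249001 ≡ 855
2143^16 ≡ 855^2 = 731025 ≡ 633
2143^32 ≡ 633^2 = 400689 ≡ 378
2143^64 ≡ 378^2 = 142884 ≡ 83
2143^128 ≡ 83^2 = 6889 ≡ 2207
2143^256 ≡ 2207^2 = 4870849 ≡ 1569
2143^512 ≡ 1569^2 = 2461761 ≡ 1370
2143^1024 ≡ 1370^2 = 1876900 ≡ 1759
1110 = 1024 + 64 + 16 + 4 + 2, so 2143^1110 ≡ 1759·83·633·499·1748 ≡ 1235 (mod 2341)
1110^2 = 1232100 ≡ 734
1110^4 ≡ 734^2 = 538756 ≡ 326
1110^8 ≡ 326^2 = 106276 ≡ 931
1110^16 ≡ 931^2 = 866761 ≡ 591
1110^32 ≡ 591^2 = 349281 ≡ 472
1110^64 ≡ 472^2 = 222784 ≡ 389
1110^128 ≡ 389^2 = 151321 ≡ 1497
1110^256 ≡ 1497^2 = 2241009 ≡ 672
1110^512 ≡ 672^2 = 451584 ≡ 2112
1110^1024 ≡ 2112^2 = 4460544 ≡ 939
1110^2048 ≡ 939^2 = 881721 ≡ 1505
2163 = 2048 + 64 + 32 + 16 + 2 + 1, so 1110^2163 ≡ 1505·389·472·591·734·1110 ≡ 103 (mod 2341)
y^r · r^s ≡ 1235·103 = 127205 ≡ 791 (mod 2341)

791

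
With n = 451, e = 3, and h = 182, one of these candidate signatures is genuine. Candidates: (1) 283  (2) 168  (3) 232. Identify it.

Candidate 1: 283^3 mod 451 = 182
  → matches h = 182
Candidate 2: 168^3 mod 451 = 269
Candidate 3: 232^3 mod 451 = 331

1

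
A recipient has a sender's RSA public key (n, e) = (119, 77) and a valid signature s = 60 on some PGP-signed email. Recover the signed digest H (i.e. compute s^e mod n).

93

s^2 ≡ 60^2 = 3600 ≡ 30
s^4 ≡ 30^2 = 900 ≡ 67
s^8 ≡ 67^2 = 4489 ≡ 86
s^16 ≡ 86^2 = 7396 ≡ 18
s^32 ≡ 18^2 = 324 ≡ 86
s^64 ≡ 86^2 = 7396 ≡ 18
77 = 64 + 8 + 4 + 1, so s^77 ≡ 18·86·67·60 ≡ 93 (mod 119)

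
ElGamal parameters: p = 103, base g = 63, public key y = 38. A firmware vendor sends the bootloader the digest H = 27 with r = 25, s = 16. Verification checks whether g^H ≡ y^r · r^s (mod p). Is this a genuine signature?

genuine

Left side g^H mod p:
Squares mod 103: 63^1≡63, 63^2≡55, 63^4≡38, 63^8≡2, 63^16≡4
27 = 16 + 8 + 2 + 1, so 63^27 ≡ 4·2·55·63 ≡ 13 (mod 103)
Right side y^r · r^s mod p:
Squares mod 103: 38^1≡38, 38^2≡2, 38^4≡4, 38^8≡16, 38^16≡50
25 = 16 + 8 + 1, so 38^25 ≡ 50·16·38 ≡ 15 (mod 103)
Squares mod 103: 25^1≡25, 25^2≡7, 25^4≡49, 25^8≡32, 25^16≡97
25^16 ≡ 97 (mod 103)
15·97 = 1455 ≡ 13 (mod 103)
13 ≡ 13 (mod 103), so the signature is genuine.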